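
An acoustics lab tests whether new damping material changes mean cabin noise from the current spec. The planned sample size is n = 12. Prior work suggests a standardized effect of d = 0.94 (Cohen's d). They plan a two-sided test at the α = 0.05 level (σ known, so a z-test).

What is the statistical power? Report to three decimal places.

Noncentrality parameter: δ = d·√n = 0.94 × √12 = 3.2563
Two-sided α = 0.05 → critical value z_{0.025} = 1.960.
Power = Φ(δ − 1.960) + Φ(−δ − 1.960) = Φ(1.296) + Φ(-5.216) = 0.9026 + 0.0000 = 0.9026.

Power ≈ 0.903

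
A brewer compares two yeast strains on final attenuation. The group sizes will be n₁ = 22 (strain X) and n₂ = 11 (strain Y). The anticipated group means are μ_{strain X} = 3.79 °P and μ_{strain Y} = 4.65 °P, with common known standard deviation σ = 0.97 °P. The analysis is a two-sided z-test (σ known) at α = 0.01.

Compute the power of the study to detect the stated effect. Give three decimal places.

Standardized effect: d = |μ_{strain X} − μ_{strain Y}| / σ = |3.79 − 4.65| / 0.97 = 0.8866
Noncentrality parameter: δ = d / √(1/n₁ + 1/n₂) = 0.8866 / √(1/22 + 1/11) = 2.4009
Two-sided α = 0.01 → critical value z_{0.005} = 2.576.
Power = Φ(δ − 2.576) + Φ(−δ − 2.576) = Φ(-0.175) + Φ(-4.977) = 0.4306 + 0.0000 = 0.4306.

Power ≈ 0.431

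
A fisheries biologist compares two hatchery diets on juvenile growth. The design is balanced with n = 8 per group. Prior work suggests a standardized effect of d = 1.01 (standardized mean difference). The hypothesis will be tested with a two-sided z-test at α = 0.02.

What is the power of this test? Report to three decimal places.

Power ≈ 0.380

Noncentrality parameter: δ = d·√(n/2) = 1.01 × √(8/2) = 2.0200
Two-sided α = 0.02 → critical value z_{0.01} = 2.326.
Power = Φ(δ − 2.326) + Φ(−δ − 2.326) = Φ(-0.306) + Φ(-4.346) = 0.3797 + 0.0000 = 0.3797.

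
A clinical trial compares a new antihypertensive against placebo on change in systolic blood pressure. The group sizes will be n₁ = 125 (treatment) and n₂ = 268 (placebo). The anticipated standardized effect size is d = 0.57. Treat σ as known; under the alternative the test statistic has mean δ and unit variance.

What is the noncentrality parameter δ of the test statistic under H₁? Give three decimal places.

δ = d / √(1/n₁ + 1/n₂) = 0.57 / √(1/125 + 1/268) = 5.2626

δ ≈ 5.263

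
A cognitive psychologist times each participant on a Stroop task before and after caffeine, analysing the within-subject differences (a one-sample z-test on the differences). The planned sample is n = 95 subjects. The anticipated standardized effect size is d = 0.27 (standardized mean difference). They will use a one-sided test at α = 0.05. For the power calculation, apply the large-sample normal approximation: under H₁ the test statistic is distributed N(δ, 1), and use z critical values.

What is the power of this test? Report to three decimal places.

Noncentrality parameter: δ = d·√n = 0.27 × √95 = 2.6316
One-sided α = 0.05 → critical value z_{0.05} = 1.645.
Power = Φ(δ − 1.645) = Φ(0.987) = 0.8381.

Power ≈ 0.838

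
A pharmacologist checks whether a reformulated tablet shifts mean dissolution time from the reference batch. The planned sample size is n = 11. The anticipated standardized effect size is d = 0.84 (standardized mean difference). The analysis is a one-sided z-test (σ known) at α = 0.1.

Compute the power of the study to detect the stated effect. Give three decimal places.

Noncentrality parameter: δ = d·√n = 0.84 × √11 = 2.7860
Critical value for a one-sided test at α = 0.1: z_α = 1.282.
Power = Φ(δ − 1.282) = Φ(1.504) = 0.9338.

Power ≈ 0.934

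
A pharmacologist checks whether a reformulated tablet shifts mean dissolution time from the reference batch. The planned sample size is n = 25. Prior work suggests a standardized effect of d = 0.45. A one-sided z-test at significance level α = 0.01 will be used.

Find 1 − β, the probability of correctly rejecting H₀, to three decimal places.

Noncentrality parameter: δ = d·√n = 0.45 × √25 = 2.2500
Critical value for a one-sided test at α = 0.01: z_α = 2.326.
Power = Φ(δ − 2.326) = Φ(-0.076) = 0.4696.

Power ≈ 0.470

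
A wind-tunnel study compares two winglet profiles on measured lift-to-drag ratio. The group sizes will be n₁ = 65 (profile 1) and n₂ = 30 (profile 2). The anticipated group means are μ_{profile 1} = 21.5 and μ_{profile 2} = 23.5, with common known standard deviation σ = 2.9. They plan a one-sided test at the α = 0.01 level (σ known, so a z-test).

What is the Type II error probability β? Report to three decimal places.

Standardized effect: d = |μ_{profile 1} − μ_{profile 2}| / σ = |21.5 − 23.5| / 2.9 = 0.6897
Noncentrality parameter: δ = d / √(1/n₁ + 1/n₂) = 0.6897 / √(1/65 + 1/30) = 3.1246
Critical value for a one-sided test at α = 0.01: z_α = 2.326.
Power = Φ(δ − 2.326) = Φ(0.798) = 0.7876.
Type II error: β = 1 − power = 1 − 0.7876 = 0.2124.

β ≈ 0.212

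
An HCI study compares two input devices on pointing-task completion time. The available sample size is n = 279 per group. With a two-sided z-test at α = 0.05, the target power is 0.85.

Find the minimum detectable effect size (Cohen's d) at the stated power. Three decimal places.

Required noncentrality: δ = z_{0.025} + z_{0.15} = 1.960 + 1.036 = 2.996.
(Lower-tail contribution to power is negligible for δ > 0.)
δ = d·√(n/2) ⇒ d = δ/√(n/2) = 2.996/√(279/2) = 0.2537.

d ≈ 0.254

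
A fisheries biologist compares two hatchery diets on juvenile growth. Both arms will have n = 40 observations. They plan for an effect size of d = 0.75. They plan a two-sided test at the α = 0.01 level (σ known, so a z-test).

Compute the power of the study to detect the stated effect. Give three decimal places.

Noncentrality parameter: δ = d·√(n/2) = 0.75 × √(40/2) = 3.3541
Critical value for a two-sided test at α = 0.01: z_{α/2} = 2.576.
Power = Φ(δ − 2.576) + Φ(−δ − 2.576) = Φ(0.778) + Φ(-5.930) = 0.7818 + 0.0000 = 0.7818.

Power ≈ 0.782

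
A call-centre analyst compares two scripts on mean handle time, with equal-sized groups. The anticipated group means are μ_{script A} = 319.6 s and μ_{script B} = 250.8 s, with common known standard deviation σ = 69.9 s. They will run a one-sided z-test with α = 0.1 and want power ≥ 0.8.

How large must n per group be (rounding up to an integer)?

n = 10 per group

Standardized effect: d = |μ_{script A} − μ_{script B}| / σ = |319.6 − 250.8| / 69.9 = 0.9843
Set Φ(δ − 1.282) = 0.8; then δ − 1.282 = Φ⁻¹(0.8) = 0.842, giving δ = 2.123.
δ = d·√(n/2) ⇒ n = 2(δ/d)² = 2 × (2.123 / 0.9843)² = 9.31.
Rounding up, n = 10 per group.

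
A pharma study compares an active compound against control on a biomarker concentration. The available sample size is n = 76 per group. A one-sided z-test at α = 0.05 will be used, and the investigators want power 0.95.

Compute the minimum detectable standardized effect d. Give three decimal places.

Required noncentrality: δ = z_{0.05} + z_{0.05} = 1.645 + 1.645 = 3.290.
δ = d·√(n/2) ⇒ d = δ/√(n/2) = 3.290/√(76/2) = 0.5337.

d ≈ 0.534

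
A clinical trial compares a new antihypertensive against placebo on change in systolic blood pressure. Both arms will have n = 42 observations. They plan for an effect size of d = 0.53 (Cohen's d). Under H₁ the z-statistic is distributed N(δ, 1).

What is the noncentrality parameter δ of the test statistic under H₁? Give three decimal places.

δ ≈ 2.429

δ = d·√(n/2) = 0.53 × √(42/2) = 2.4288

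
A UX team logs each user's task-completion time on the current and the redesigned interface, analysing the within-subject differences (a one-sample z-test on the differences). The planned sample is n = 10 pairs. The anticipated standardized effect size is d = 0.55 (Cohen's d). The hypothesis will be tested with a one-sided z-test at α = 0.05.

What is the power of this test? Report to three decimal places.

Power ≈ 0.538

Noncentrality parameter: δ = d·√n = 0.55 × √10 = 1.7393
One-sided α = 0.05 → critical value z_{0.05} = 1.645.
Power = Φ(δ − 1.645) = Φ(0.094) = 0.5376.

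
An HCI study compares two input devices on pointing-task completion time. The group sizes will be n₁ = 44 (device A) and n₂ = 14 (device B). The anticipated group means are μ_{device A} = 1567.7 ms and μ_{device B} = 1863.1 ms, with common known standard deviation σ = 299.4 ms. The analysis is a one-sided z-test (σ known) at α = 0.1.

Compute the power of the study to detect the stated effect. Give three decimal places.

Power ≈ 0.973

Standardized effect: d = |μ_{device A} − μ_{device B}| / σ = |1567.7 − 1863.1| / 299.4 = 0.9866
Noncentrality parameter: λ = d / √(1/n₁ + 1/n₂) = 0.9866 / √(1/44 + 1/14) = 3.2154
One-sided α = 0.1 → critical value z_{0.1} = 1.282.
Power = Φ(λ − 1.282) = Φ(1.934) = 0.9734.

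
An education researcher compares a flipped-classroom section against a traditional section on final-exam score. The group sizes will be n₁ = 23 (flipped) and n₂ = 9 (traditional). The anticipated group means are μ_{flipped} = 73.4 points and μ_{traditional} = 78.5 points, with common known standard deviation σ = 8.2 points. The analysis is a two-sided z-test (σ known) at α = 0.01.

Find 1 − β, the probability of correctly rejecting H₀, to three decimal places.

Standardized effect: d = |μ_{flipped} − μ_{traditional}| / σ = |73.4 − 78.5| / 8.2 = 0.6220
Noncentrality parameter: δ = d / √(1/n₁ + 1/n₂) = 0.6220 / √(1/23 + 1/9) = 1.5819
Critical value for a two-sided test at α = 0.01: z_{α/2} = 2.576.
Power = Φ(δ − 2.576) + Φ(−δ − 2.576) = Φ(-0.994) + Φ(-4.158) = 0.1601 + 0.0000 = 0.1601.

Power ≈ 0.160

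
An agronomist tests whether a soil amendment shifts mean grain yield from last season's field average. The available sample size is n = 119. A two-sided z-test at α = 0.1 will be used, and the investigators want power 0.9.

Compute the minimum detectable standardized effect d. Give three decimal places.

Need Φ(δ − 1.645) = 0.9, so δ = 1.645 + 1.282 = 2.926.
(Lower-tail contribution to power is negligible for δ > 0.)
δ = d·√n ⇒ d = δ/√n = 2.926/√119 = 0.2683.

d ≈ 0.268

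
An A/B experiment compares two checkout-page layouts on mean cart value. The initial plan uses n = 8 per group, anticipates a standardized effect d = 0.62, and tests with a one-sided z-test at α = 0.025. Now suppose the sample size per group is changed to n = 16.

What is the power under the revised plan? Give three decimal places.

Power ≈ 0.418

With n = 16 per group: δ = d·√(n/2) = 0.62 × √(16/2) = 1.7536. Critical value z_{0.025} = 1.960.
Revised power = Φ(δ − 1.960) = Φ(-0.206) = 0.4183.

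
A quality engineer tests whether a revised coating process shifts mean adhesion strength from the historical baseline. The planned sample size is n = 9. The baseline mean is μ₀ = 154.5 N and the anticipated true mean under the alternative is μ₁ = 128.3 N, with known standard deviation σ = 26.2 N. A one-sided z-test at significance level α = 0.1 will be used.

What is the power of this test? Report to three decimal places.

Standardized effect: d = |μ₁ − μ₀| / σ = |128.3 − 154.5| / 26.2 = 1.0000
Noncentrality parameter: δ = d·√n = 1.0000 × √9 = 3.0000
One-sided α = 0.1 → critical value z_{0.1} = 1.282.
Power = P(Z > 1.282 − δ) = Φ(1.718) = 0.9571.

Power ≈ 0.957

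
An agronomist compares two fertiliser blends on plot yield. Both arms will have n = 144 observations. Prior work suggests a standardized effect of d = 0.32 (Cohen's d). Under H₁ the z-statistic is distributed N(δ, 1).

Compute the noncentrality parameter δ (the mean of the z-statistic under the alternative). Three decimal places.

δ ≈ 2.715

The noncentrality parameter scales effect size by the design's sample-size factor: δ = d·√(n/2) = 0.32 × √(144/2) = 2.7153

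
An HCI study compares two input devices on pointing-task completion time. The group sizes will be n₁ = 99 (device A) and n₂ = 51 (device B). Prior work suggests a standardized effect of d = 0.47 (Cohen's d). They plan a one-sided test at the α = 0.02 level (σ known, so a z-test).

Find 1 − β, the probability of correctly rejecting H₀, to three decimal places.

Noncentrality parameter: δ = d / √(1/n₁ + 1/n₂) = 0.47 / √(1/99 + 1/51) = 2.7268
One-sided α = 0.02 → critical value z_{0.02} = 2.054.
Power = P(Z > 2.054 − δ) = Φ(0.673) = 0.7495.

Power ≈ 0.750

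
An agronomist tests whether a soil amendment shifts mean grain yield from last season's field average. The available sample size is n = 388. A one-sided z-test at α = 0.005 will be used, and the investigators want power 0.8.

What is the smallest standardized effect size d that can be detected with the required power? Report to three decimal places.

d ≈ 0.173

Need Φ(δ − 2.576) = 0.8, so δ = 2.576 + 0.842 = 3.417.
δ = d·√n ⇒ d = δ/√n = 3.417/√388 = 0.1735.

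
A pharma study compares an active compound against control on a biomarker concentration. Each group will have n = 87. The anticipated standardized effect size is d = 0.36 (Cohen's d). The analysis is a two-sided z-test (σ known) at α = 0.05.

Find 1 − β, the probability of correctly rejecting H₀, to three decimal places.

Power ≈ 0.661

Noncentrality parameter: δ = d·√(n/2) = 0.36 × √(87/2) = 2.3744
Two-sided α = 0.05 → critical value z_{0.025} = 1.960.
Power = Φ(δ − 1.960) + Φ(−δ − 1.960) = Φ(0.414) + Φ(-4.334) = 0.6607 + 0.0000 = 0.6607.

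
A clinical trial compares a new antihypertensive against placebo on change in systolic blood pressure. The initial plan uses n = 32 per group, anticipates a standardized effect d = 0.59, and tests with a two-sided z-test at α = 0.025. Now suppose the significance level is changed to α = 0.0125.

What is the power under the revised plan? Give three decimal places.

Power ≈ 0.445

δ = d·√(n/2) = 0.59 × √(32/2) = 2.3600 (unchanged). New critical value: z_{0.0063} = 2.498.
Revised power = Φ(δ − 2.498) + Φ(−δ − 2.498) = Φ(-0.138) + Φ(-4.858) = 0.4452 + 0.0000 = 0.4452.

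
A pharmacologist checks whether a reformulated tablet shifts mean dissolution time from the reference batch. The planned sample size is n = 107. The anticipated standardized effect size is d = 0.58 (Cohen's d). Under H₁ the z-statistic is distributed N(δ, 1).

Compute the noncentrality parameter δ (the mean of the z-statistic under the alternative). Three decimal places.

δ ≈ 6.000

δ = d·√n = 0.58 × √107 = 5.9996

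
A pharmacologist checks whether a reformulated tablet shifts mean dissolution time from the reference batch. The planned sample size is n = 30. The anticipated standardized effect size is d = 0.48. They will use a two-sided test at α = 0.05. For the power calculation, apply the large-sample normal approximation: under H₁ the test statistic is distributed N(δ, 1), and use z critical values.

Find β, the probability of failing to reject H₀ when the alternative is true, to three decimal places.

Noncentrality parameter: δ = d·√n = 0.48 × √30 = 2.6291
Critical value for a two-sided test at α = 0.05: z_{α/2} = 1.960.
Power = Φ(δ − 1.960) + Φ(−δ − 1.960) = Φ(0.669) + Φ(-4.589) = 0.7483 + 0.0000 = 0.7483.
Type II error: β = 1 − power = 1 − 0.7483 = 0.2517.

β ≈ 0.252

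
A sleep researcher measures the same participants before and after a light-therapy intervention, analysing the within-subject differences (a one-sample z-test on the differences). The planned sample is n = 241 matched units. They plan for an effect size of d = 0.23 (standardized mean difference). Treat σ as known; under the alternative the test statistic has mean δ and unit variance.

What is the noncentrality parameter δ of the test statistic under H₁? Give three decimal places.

δ ≈ 3.571

The noncentrality parameter scales effect size by the design's sample-size factor: δ = d·√n = 0.23 × √241 = 3.5706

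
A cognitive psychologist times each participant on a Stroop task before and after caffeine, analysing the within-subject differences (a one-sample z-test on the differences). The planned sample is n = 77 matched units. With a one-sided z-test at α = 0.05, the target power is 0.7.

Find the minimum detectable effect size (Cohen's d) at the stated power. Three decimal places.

d ≈ 0.247

Need Φ(δ − 1.645) = 0.7, so δ = 1.645 + 0.524 = 2.169.
δ = d·√n ⇒ d = δ/√n = 2.169/√77 = 0.2472.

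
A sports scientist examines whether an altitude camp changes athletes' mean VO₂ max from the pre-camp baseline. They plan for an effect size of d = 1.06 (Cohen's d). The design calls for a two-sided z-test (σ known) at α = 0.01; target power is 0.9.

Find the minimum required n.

For power 0.9 need Φ(δ − z_{0.005}) = 0.9, so δ = z_{0.005} + z_{0.10} = 2.576 + 1.282 = 3.857.
(For δ > 0 the lower-tail rejection region contributes negligibly to power, so the one-term inversion is standard.)
δ = d·√n ⇒ n = (δ/d)² = (3.857 / 1.06)² = 13.24.
Round up to the next whole unit.

n = 14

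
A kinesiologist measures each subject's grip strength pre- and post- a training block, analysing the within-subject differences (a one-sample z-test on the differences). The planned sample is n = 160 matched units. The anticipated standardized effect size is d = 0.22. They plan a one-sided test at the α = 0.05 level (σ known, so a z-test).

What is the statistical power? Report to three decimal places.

Noncentrality parameter: δ = d·√n = 0.22 × √160 = 2.7828
One-sided α = 0.05 → critical value z_{0.05} = 1.645.
Power = Φ(δ − 1.645) = Φ(1.138) = 0.8724.

Power ≈ 0.872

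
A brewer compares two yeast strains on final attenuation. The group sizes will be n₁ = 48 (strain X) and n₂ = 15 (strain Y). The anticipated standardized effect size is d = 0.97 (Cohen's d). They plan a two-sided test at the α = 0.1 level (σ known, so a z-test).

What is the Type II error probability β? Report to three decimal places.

β ≈ 0.051

Noncentrality parameter: δ = d / √(1/n₁ + 1/n₂) = 0.97 / √(1/48 + 1/15) = 3.2792
Two-sided α = 0.1 → critical value z_{0.05} = 1.645.
Power = Φ(δ − 1.645) + Φ(−δ − 1.645) = Φ(1.634) + Φ(-4.924) = 0.9489 + 0.0000 = 0.9489.
Type II error: β = 1 − power = 1 − 0.9489 = 0.0511.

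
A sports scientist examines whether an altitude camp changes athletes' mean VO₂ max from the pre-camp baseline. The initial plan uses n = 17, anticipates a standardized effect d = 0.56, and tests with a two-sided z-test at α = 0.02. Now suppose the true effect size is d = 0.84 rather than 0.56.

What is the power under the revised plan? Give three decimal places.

Power ≈ 0.872

With d = 0.84: δ = d·√n = 0.84 × √17 = 3.4634. Critical value z_{0.01} = 2.326.
Revised power = Φ(δ − 2.326) + Φ(−δ − 2.326) = Φ(1.137) + Φ(-5.790) = 0.8722 + 0.0000 = 0.8722.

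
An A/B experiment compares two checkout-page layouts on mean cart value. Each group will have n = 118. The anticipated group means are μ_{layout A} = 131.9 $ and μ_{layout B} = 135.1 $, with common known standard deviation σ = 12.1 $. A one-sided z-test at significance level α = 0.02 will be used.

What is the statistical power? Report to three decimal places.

Power ≈ 0.491

Standardized effect: d = |μ_{layout A} − μ_{layout B}| / σ = |131.9 − 135.1| / 12.1 = 0.2645
Noncentrality parameter: δ = d·√(n/2) = 0.2645 × √(118/2) = 2.0314
Critical value for a one-sided test at α = 0.02: z_α = 2.054.
Power = P(Z > 2.054 − δ) = Φ(-0.022) = 0.4911.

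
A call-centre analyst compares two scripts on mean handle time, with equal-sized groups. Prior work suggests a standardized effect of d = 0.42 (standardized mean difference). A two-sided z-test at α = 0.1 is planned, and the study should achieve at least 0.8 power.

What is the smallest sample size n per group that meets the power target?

For power 0.8 need Φ(δ − z_{0.05}) = 0.8, so δ = z_{0.05} + z_{0.20} = 1.645 + 0.842 = 2.486.
(Ignoring the negligible lower-tail rejection probability gives the usual closed-form inversion.)
δ = d·√(n/2) ⇒ n = 2(δ/d)² = 2 × (2.486 / 0.42)² = 70.10.
Rounding up, n = 71 per group.

n = 71 per group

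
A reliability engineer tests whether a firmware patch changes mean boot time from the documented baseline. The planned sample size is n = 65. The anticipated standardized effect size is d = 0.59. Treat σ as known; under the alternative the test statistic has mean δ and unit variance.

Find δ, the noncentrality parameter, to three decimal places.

The noncentrality parameter scales effect size by the design's sample-size factor: δ = d·√n = 0.59 × √65 = 4.7567

δ ≈ 4.757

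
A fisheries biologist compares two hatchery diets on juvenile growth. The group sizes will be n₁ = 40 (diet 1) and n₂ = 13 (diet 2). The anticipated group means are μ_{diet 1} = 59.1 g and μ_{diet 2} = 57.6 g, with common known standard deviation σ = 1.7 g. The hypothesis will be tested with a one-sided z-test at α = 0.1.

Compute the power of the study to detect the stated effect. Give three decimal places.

Power ≈ 0.931

Standardized effect: d = |μ_{diet 1} − μ_{diet 2}| / σ = |59.1 − 57.6| / 1.7 = 0.8824
Noncentrality parameter: δ = d / √(1/n₁ + 1/n₂) = 0.8824 / √(1/40 + 1/13) = 2.7638
Critical value for a one-sided test at α = 0.1: z_α = 1.282.
Power = P(Z > 1.282 − δ) = Φ(1.482) = 0.9309.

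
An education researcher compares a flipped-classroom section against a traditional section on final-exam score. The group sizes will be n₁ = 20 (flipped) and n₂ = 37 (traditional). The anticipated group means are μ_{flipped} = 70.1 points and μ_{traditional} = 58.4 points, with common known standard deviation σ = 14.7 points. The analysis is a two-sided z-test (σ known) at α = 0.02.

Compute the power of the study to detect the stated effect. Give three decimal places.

Power ≈ 0.706

Standardized effect: d = |μ_{flipped} − μ_{traditional}| / σ = |70.1 − 58.4| / 14.7 = 0.7959
Noncentrality parameter: λ = d / √(1/n₁ + 1/n₂) = 0.7959 / √(1/20 + 1/37) = 2.8678
Critical value for a two-sided test at α = 0.02: z_{α/2} = 2.326.
Power = Φ(λ − 2.326) + Φ(−λ − 2.326) = Φ(0.541) + Φ(-5.194) = 0.7059 + 0.0000 = 0.7059.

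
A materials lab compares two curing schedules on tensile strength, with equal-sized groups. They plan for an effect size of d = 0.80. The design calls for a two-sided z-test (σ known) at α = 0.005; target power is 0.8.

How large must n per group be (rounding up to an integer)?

For power 0.8 need Φ(δ − z_{0.0025}) = 0.8, so δ = z_{0.0025} + z_{0.20} = 2.807 + 0.842 = 3.649.
(Ignoring the negligible lower-tail rejection probability gives the usual closed-form inversion.)
δ = d·√(n/2) ⇒ n = 2(δ/d)² = 2 × (3.649 / 0.80)² = 41.60.
Round up to the next whole unit.

n = 42 per group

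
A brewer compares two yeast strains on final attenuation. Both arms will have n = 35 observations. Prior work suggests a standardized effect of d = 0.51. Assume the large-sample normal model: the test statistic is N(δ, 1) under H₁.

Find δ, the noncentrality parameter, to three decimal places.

δ ≈ 2.133

δ = d·√(n/2) = 0.51 × √(35/2) = 2.1335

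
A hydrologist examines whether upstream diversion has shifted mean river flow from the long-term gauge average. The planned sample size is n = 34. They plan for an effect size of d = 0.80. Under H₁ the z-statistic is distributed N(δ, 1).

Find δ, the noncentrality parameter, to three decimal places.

δ ≈ 4.665

The noncentrality parameter scales effect size by the design's sample-size factor: δ = d·√n = 0.80 × √34 = 4.6648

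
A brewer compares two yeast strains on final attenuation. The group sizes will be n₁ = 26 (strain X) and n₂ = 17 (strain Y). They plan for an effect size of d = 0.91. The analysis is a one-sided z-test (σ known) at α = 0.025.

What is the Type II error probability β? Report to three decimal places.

Noncentrality parameter: δ = d / √(1/n₁ + 1/n₂) = 0.91 / √(1/26 + 1/17) = 2.9175
One-sided α = 0.025 → critical value z_{0.025} = 1.960.
Power = P(Z > 1.960 − δ) = Φ(0.958) = 0.8309.
Type II error: β = 1 − power = 1 − 0.8309 = 0.1691.

β ≈ 0.169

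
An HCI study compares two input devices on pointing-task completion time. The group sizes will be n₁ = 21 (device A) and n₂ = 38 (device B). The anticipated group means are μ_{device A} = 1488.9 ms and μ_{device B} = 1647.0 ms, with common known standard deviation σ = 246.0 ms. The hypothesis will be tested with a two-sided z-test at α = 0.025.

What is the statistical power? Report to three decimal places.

Power ≈ 0.549

Standardized effect: d = |μ_{device A} − μ_{device B}| / σ = |1488.9 − 1647.0| / 246.0 = 0.6427
Noncentrality parameter: δ = d / √(1/n₁ + 1/n₂) = 0.6427 / √(1/21 + 1/38) = 2.3636
Critical value for a two-sided test at α = 0.025: z_{α/2} = 2.241.
Power = Φ(δ − 2.241) + Φ(−δ − 2.241) = Φ(0.122) + Φ(-4.605) = 0.5486 + 0.0000 = 0.5486.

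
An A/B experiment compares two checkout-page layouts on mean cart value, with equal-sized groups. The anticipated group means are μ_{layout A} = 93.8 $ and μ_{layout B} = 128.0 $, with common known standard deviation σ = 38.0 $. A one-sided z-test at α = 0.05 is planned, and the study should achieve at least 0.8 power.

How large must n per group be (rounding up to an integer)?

n = 16 per group

Standardized effect: d = |μ_{layout A} − μ_{layout B}| / σ = |93.8 − 128.0| / 38.0 = 0.9000
For power 0.8 need Φ(δ − z_{0.05}) = 0.8, so δ = z_{0.05} + z_{0.20} = 1.645 + 0.842 = 2.486.
δ = d·√(n/2) ⇒ n = 2(δ/d)² = 2 × (2.486 / 0.9000)² = 15.27.
Round up to the next whole unit.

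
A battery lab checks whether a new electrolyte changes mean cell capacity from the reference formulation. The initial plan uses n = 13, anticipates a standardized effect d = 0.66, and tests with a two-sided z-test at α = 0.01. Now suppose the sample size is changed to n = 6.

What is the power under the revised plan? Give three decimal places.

Power ≈ 0.169

With n = 6: δ = d·√n = 0.66 × √6 = 1.6167. Critical value z_{0.005} = 2.576.
Revised power = Φ(δ − 2.576) + Φ(−δ − 2.576) = Φ(-0.959) + Φ(-4.192) = 0.1687 + 0.0000 = 0.1688.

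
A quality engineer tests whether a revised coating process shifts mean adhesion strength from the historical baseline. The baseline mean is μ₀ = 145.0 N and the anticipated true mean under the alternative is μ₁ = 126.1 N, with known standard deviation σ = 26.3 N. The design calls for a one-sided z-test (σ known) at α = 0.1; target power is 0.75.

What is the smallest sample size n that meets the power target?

n = 8

Standardized effect: d = |μ₁ − μ₀| / σ = |126.1 − 145.0| / 26.3 = 0.7186
Set Φ(δ − 1.282) = 0.75; then δ − 1.282 = Φ⁻¹(0.75) = 0.674, giving δ = 1.956.
δ = d·√n ⇒ n = (δ/d)² = (1.956 / 0.7186)² = 7.41.
Round up to the next whole unit.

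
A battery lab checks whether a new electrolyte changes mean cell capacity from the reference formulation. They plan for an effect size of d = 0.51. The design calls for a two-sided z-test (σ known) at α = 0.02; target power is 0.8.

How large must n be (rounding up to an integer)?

For power 0.8 need Φ(δ − z_{0.01}) = 0.8, so δ = z_{0.01} + z_{0.20} = 2.326 + 0.842 = 3.168.
(The Φ(−δ − z_{α/2}) term is vanishingly small for δ > 0 and is dropped in the standard sample-size formula.)
δ = d·√n ⇒ n = (δ/d)² = (3.168 / 0.51)² = 38.59.
Round up to the next whole unit.

n = 39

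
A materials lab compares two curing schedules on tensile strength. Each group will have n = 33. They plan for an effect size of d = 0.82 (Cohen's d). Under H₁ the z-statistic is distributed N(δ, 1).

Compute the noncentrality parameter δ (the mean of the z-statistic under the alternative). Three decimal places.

δ ≈ 3.331

The noncentrality parameter scales effect size by the design's sample-size factor: δ = d·√(n/2) = 0.82 × √(33/2) = 3.3309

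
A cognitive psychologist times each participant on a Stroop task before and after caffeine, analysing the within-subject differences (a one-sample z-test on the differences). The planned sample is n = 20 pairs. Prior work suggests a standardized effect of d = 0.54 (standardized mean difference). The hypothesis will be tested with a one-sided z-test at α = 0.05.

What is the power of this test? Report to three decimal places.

Power ≈ 0.779

Noncentrality parameter: δ = d·√n = 0.54 × √20 = 2.4150
Critical value for a one-sided test at α = 0.05: z_α = 1.645.
Power = P(Z > 1.645 − δ) = Φ(0.770) = 0.7794.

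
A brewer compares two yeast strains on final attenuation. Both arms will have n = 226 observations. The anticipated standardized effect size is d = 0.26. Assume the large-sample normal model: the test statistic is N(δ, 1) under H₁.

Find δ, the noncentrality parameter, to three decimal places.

δ = d·√(n/2) = 0.26 × √(226/2) = 2.7638

δ ≈ 2.764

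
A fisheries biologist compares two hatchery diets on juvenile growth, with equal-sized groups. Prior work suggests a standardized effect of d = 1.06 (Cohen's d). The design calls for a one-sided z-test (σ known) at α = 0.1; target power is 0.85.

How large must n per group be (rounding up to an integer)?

Set Φ(δ − 1.282) = 0.85; then δ − 1.282 = Φ⁻¹(0.85) = 1.036, giving δ = 2.318.
δ = d·√(n/2) ⇒ n = 2(δ/d)² = 2 × (2.318 / 1.06)² = 9.56.
Round up to the next whole unit.

n = 10 per group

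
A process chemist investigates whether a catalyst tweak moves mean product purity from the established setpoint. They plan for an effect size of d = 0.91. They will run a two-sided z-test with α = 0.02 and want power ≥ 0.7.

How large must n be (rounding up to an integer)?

n = 10

Set Φ(δ − 2.326) = 0.7; then δ − 2.326 = Φ⁻¹(0.7) = 0.524, giving δ = 2.851.
(For δ > 0 the lower-tail rejection region contributes negligibly to power, so the one-term inversion is standard.)
δ = d·√n ⇒ n = (δ/d)² = (2.851 / 0.91)² = 9.81.
Round up to the next whole unit.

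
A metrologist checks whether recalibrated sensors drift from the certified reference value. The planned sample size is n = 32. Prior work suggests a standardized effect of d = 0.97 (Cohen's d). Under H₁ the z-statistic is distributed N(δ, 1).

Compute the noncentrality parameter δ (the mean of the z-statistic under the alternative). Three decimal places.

δ ≈ 5.487

The noncentrality parameter scales effect size by the design's sample-size factor: δ = d·√n = 0.97 × √32 = 5.4871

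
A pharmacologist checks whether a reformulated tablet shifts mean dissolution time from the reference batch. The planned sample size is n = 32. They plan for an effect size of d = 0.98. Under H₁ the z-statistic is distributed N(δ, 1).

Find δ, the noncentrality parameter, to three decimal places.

δ ≈ 5.544

The noncentrality parameter scales effect size by the design's sample-size factor: δ = d·√n = 0.98 × √32 = 5.5437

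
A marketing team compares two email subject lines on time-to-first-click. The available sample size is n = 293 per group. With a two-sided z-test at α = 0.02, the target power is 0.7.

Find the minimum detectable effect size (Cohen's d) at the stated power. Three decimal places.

d ≈ 0.236

Need Φ(δ − 2.326) = 0.7, so δ = 2.326 + 0.524 = 2.851.
(Lower-tail contribution to power is negligible for δ > 0.)
δ = d·√(n/2) ⇒ d = δ/√(n/2) = 2.851/√(293/2) = 0.2355.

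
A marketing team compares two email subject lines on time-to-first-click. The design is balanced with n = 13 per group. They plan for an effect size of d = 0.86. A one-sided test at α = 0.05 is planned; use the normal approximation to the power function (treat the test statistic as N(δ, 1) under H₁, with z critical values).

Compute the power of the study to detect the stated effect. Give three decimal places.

Noncentrality parameter: δ = d·√(n/2) = 0.86 × √(13/2) = 2.1926
One-sided α = 0.05 → critical value z_{0.05} = 1.645.
Power = P(Z > 1.645 − δ) = Φ(0.548) = 0.7081.

Power ≈ 0.708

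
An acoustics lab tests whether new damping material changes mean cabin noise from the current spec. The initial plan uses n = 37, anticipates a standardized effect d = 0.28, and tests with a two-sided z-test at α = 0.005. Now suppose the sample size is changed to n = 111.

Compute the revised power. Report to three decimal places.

With n = 111: δ = d·√n = 0.28 × √111 = 2.9500. Critical value z_{0.0025} = 2.807.
Revised power = Φ(δ − 2.807) + Φ(−δ − 2.807) = Φ(0.143) + Φ(-5.757) = 0.5568 + 0.0000 = 0.5568.

Power ≈ 0.557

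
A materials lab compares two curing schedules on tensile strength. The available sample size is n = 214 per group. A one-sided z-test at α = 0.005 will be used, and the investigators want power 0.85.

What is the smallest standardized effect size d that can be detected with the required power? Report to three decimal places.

d ≈ 0.349

Required noncentrality: δ = z_{0.005} + z_{0.15} = 2.576 + 1.036 = 3.612.
δ = d·√(n/2) ⇒ d = δ/√(n/2) = 3.612/√(214/2) = 0.3492.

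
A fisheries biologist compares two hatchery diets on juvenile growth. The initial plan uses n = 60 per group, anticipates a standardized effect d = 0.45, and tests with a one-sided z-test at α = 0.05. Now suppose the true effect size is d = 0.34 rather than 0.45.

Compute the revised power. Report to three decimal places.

Power ≈ 0.586

With d = 0.34: δ = d·√(n/2) = 0.34 × √(60/2) = 1.8623. Critical value z_{0.05} = 1.645.
Revised power = Φ(δ − 1.645) = Φ(0.217) = 0.5861.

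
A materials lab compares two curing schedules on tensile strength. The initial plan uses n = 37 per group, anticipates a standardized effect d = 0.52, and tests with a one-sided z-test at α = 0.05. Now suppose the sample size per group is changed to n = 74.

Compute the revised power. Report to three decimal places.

Power ≈ 0.936

With n = 74 per group: δ = d·√(n/2) = 0.52 × √(74/2) = 3.1630. Critical value z_{0.05} = 1.645.
Revised power = Φ(δ − 1.645) = Φ(1.518) = 0.9355.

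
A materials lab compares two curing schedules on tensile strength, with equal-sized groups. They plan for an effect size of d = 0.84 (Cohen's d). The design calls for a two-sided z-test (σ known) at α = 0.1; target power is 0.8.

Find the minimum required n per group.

n = 18 per group

For power 0.8 need Φ(δ − z_{0.05}) = 0.8, so δ = z_{0.05} + z_{0.20} = 1.645 + 0.842 = 2.486.
(Ignoring the negligible lower-tail rejection probability gives the usual closed-form inversion.)
δ = d·√(n/2) ⇒ n = 2(δ/d)² = 2 × (2.486 / 0.84)² = 17.52.
Rounding up, n = 18 per group.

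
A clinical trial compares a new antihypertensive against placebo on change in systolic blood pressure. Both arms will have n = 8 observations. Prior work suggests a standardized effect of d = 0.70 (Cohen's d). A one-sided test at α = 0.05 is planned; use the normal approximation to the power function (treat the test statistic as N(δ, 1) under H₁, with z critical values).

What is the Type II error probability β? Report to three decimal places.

Noncentrality parameter: δ = d·√(n/2) = 0.70 × √(8/2) = 1.4000
One-sided α = 0.05 → critical value z_{0.05} = 1.645.
Power = Φ(δ − 1.645) = Φ(-0.245) = 0.4033.
Type II error: β = 1 − power = 1 − 0.4033 = 0.5967.

β ≈ 0.597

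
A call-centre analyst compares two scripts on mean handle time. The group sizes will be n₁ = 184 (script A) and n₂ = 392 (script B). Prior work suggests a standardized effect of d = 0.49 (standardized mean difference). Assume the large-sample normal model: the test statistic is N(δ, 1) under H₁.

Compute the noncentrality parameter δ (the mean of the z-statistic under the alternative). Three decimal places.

δ = d / √(1/n₁ + 1/n₂) = 0.49 / √(1/184 + 1/392) = 5.4832

δ ≈ 5.483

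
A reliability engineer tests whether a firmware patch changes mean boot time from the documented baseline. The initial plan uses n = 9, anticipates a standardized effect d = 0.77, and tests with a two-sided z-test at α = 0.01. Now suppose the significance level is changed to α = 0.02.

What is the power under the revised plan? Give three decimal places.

Power ≈ 0.493

δ = d·√n = 0.77 × √9 = 2.3100 (unchanged). New critical value: z_{0.01} = 2.326.
Revised power = Φ(δ − 2.326) + Φ(−δ − 2.326) = Φ(-0.016) + Φ(-4.636) = 0.4935 + 0.0000 = 0.4935.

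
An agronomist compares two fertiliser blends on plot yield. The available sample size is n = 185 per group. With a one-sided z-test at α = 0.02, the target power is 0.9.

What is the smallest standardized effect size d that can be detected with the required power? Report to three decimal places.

d ≈ 0.347

Need Φ(δ − 2.054) = 0.9, so δ = 2.054 + 1.282 = 3.335.
δ = d·√(n/2) ⇒ d = δ/√(n/2) = 3.335/√(185/2) = 0.3468.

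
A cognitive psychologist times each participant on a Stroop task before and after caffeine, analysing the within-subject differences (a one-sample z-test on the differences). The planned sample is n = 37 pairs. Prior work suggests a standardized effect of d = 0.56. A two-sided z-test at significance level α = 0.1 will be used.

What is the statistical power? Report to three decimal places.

Noncentrality parameter: δ = d·√n = 0.56 × √37 = 3.4063
Two-sided α = 0.1 → critical value z_{0.05} = 1.645.
Power = Φ(δ − 1.645) + Φ(−δ − 1.645) = Φ(1.761) + Φ(-5.051) = 0.9609 + 0.0000 = 0.9609.

Power ≈ 0.961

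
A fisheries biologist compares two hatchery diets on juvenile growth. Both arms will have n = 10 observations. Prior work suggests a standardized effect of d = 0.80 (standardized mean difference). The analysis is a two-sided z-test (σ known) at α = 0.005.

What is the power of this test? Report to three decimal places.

Power ≈ 0.154

Noncentrality parameter: δ = d·√(n/2) = 0.80 × √(10/2) = 1.7889
Two-sided α = 0.005 → critical value z_{0.0025} = 2.807.
Power = Φ(δ − 2.807) + Φ(−δ − 2.807) = Φ(-1.018) + Φ(-4.596) = 0.1543 + 0.0000 = 0.1543.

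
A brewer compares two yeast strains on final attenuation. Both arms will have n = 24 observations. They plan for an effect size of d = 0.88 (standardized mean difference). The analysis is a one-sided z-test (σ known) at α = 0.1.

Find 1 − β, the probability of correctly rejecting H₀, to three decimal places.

Noncentrality parameter: δ = d·√(n/2) = 0.88 × √(24/2) = 3.0484
One-sided α = 0.1 → critical value z_{0.1} = 1.282.
Power = Φ(δ − 1.282) = Φ(1.767) = 0.9614.

Power ≈ 0.961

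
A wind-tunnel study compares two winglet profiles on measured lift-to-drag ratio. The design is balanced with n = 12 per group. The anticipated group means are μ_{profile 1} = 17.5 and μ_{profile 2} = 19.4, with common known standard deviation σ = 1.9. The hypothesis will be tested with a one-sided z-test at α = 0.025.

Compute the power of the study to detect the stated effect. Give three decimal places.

Standardized effect: d = |μ_{profile 1} − μ_{profile 2}| / σ = |17.5 − 19.4| / 1.9 = 1.0000
Noncentrality parameter: δ = d·√(n/2) = 1.0000 × √(12/2) = 2.4495
Critical value for a one-sided test at α = 0.025: z_α = 1.960.
Power = P(Z > 1.960 − δ) = Φ(0.490) = 0.6878.

Power ≈ 0.688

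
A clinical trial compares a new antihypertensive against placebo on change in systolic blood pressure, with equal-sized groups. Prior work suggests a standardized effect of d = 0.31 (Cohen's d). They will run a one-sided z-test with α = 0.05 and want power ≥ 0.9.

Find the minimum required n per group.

Set Φ(δ − 1.645) = 0.9; then δ − 1.645 = Φ⁻¹(0.9) = 1.282, giving δ = 2.926.
δ = d·√(n/2) ⇒ n = 2(δ/d)² = 2 × (2.926 / 0.31)² = 178.23.
Round up to the next whole unit.

n = 179 per group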